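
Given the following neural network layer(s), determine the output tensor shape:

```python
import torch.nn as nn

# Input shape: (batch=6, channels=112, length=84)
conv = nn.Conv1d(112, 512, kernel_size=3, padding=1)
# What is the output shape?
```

Input: (6, 112, 84) -> Output: (6, 512, 84)

Answer: (6, 512, 84)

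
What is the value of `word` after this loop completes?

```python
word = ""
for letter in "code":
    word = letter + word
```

Reverse 'code'
`word` takes the values: "" → "c" → "oc" → "doc" → "edoc"

Answer: "edoc"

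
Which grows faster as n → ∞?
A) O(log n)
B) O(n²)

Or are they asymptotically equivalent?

O(log n) vs O(n²): Higher order terms dominate.

Answer: B) O(n²) grows faster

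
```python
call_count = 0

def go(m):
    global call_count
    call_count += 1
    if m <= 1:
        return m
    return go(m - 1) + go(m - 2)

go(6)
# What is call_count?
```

Calls(m) = 1 + Calls(m-1) + Calls(m-2); Calls(0)=Calls(1)=1. For m=6 this gives 25.

Answer: 25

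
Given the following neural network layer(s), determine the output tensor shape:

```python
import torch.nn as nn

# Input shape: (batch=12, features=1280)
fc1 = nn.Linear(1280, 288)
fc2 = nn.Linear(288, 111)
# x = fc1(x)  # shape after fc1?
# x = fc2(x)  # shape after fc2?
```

Input: (12, 1280) -> after fc1: (12, 288) -> Output: (12, 111)

Answer: (12, 111)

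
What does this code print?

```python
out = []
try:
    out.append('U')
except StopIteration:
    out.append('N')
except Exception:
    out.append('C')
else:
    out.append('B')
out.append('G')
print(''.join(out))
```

Execution trace: 'U' (try body, no exception) → 'B' (else) → 'G' (after the try/except). Output: UBG

Answer: UBG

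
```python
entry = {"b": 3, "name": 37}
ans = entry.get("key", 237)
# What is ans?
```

Trace:
`entry = {"b": 3, "name": 37}` → entry = {'b': 3, 'name': 37}
`ans = entry.get("key", 237)` → ans = 237
So ans = 237

Answer: 237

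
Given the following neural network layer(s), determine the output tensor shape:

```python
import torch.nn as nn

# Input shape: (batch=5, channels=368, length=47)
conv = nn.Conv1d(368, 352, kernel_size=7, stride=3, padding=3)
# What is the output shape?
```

Input: (5, 368, 47) -> Output: (5, 352, 16)

Answer: (5, 352, 16)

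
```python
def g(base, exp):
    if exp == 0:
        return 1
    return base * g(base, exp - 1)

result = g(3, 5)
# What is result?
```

g(3, 5) = 3 * 3 * 3 * 3 * 3 = 243

Answer: 243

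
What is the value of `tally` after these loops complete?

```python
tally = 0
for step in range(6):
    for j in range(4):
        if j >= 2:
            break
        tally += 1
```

Inner breaks at 2, outer runs 6 times
`tally` takes the values: 0 → 1 → 2 → 3 → 4 → 5 → 6 → 7 → 8 → 9 → 10 → 11 → 12

Answer: 12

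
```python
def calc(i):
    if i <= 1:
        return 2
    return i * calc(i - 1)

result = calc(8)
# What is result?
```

calc(8) = 8 * 7 * 6 * 5 * 4 * 3 * 2 * 2 = 80640

Answer: 80640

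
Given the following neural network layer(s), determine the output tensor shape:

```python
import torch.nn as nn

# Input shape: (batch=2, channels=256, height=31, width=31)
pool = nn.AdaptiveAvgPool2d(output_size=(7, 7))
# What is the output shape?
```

Input: (2, 256, 31, 31) -> Output: (2, 256, 7, 7)

Answer: (2, 256, 7, 7)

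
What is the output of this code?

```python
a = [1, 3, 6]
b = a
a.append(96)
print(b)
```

Key concept: basic list aliasing.
Step by step:
`a = [1, 3, 6]` → a = [1, 3, 6]
`b = a` → b = [1, 3, 6] (same object as a)
`a.append(96)` → a = [1, 3, 6, 96] (same object as b); b = [1, 3, 6, 96] (same object as a)
`print(b)` → prints [1, 3, 6, 96]

Answer: [1, 3, 6, 96]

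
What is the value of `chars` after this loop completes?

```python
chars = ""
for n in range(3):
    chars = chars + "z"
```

Repeat 'z' 3 times
`chars` takes the values: "" → "z" → "zz" → "zzz"

Answer: "zzz"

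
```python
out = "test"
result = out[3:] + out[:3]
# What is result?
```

Trace:
`out = "test"` → out = 'test'
`result = out[3:] + out[:3]` → result = 'ttes'
So result = 'ttes'

Answer: 'ttes'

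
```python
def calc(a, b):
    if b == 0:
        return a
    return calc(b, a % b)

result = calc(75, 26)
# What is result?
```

calc(75, 26) -> calc(26, 23) -> calc(23, 3) -> calc(3, 2) -> calc(2, 1) -> calc(1, 0) -> 1

Answer: 1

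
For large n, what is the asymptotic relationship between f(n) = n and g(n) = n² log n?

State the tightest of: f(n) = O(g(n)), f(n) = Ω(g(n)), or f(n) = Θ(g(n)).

n vs n² log n: f(n) = O(g(n)) but not Ω(g(n)) — n² log n grows strictly faster than n.

Answer: f(n) = O(g(n)) but not Ω(g(n)) — n² log n grows strictly faster than n.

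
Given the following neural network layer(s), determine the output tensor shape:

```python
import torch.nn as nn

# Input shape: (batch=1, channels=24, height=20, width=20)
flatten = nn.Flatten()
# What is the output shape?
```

Input: (1, 24, 20, 20) -> Output: (1, 9600)

Answer: (1, 9600)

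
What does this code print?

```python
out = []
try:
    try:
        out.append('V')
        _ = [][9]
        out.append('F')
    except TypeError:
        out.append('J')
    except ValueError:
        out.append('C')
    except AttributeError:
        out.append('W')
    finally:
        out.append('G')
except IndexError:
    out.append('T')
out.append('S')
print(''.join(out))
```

Execution trace: 'V' (try body) → 'G' (finally) → 'T' (outer except IndexError) → 'S' (after the try/except). Output: VGTS

Answer: VGTS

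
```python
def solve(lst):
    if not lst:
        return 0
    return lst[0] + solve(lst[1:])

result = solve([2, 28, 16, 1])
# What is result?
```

2 + 28 + 16 + 1 + 0 = 47

Answer: 47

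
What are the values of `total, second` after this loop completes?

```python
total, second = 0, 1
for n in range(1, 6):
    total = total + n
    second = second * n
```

Sum and factorial of 1 to 5
`total, second` takes the values: (0, 1) → (1, 1) → (3, 1) → (3, 2) → (6, 2) → (6, 6) → (10, 6) → (10, 24) → (15, 24) → (15, 120)

Answer: 15, 120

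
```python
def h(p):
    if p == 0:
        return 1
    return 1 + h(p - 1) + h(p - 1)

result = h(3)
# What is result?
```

h(p) = 1 + 2·h(p-1), h(0)=1. Closed form: (1+1)·2^3 - 1 = 15.

Answer: 15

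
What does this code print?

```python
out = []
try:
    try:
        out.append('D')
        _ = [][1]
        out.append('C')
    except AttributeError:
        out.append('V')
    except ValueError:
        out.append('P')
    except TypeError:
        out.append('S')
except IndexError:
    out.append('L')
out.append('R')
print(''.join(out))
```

Execution trace: 'D' (try body) → 'L' (outer except IndexError) → 'R' (after the try/except). Output: DLR

Answer: DLR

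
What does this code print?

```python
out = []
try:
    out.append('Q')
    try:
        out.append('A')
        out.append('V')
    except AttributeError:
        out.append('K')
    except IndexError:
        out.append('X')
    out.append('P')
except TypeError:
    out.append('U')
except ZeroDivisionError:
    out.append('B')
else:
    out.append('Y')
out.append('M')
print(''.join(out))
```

Execution trace: 'Q' (try body) → 'A' (inner try body) → 'V' (inner try body, no exception) → 'P' (try body, no exception) → 'Y' (else) → 'M' (after the try/except). Output: QAVPYM

Answer: QAVPYM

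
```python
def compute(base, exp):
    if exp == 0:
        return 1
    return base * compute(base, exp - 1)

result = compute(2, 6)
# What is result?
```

compute(2, 6) = 2 * 2 * 2 * 2 * 2 * 2 = 64

Answer: 64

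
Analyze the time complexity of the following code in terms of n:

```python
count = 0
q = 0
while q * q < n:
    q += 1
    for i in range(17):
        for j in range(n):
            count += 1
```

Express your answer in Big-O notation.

Each loop level contributes: √n × 1 × n. Multiplying the contributions gives O(n√n).

Answer: O(n√n)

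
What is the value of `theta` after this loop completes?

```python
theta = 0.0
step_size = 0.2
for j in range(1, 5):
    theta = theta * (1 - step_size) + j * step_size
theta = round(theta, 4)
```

Moving average with lr=0.2
`theta` takes the values: 0.0 → 0.2 → 0.56 → 1.048 → 1.6384

Answer: 1.6384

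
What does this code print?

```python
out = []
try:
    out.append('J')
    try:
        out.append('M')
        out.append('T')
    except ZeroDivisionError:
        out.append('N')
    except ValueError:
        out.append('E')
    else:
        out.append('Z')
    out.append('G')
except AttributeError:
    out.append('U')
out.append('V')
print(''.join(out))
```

Execution trace: 'J' (try body) → 'M' (inner try body) → 'T' (inner try body, no exception) → 'Z' (inner else) → 'G' (try body, no exception) → 'V' (after the try/except). Output: JMTZGV

Answer: JMTZGV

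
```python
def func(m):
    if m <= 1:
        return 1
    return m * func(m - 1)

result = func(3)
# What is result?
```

func(3) = 3 * 2 * 1 = 6

Answer: 6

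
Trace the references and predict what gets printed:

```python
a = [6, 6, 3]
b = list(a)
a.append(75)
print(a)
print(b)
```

Key concept: list() constructor creates copy.
Step by step:
`a = [6, 6, 3]` → a = [6, 6, 3]
`b = list(a)` → b = [6, 6, 3]
`a.append(75)` → a = [6, 6, 3, 75]
`print(a)` → prints [6, 6, 3, 75]
`print(b)` → prints [6, 6, 3]

Answer:
[6, 6, 3, 75]
[6, 6, 3]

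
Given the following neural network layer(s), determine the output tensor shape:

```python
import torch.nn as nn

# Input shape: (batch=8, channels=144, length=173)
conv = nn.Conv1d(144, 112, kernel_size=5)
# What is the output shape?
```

Input: (8, 144, 173) -> Output: (8, 112, 169)

Answer: (8, 112, 169)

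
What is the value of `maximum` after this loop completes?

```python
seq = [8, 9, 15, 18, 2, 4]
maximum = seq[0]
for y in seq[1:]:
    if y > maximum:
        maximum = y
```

Maximum of [8, 9, 15, 18, 2, 4]
`maximum` takes the values: 8 → 9 → 15 → 18

Answer: 18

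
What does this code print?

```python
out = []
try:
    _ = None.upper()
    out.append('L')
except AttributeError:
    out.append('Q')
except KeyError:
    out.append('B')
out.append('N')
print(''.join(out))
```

Execution trace: 'Q' (except AttributeError) → 'N' (after the try/except). Output: QN

Answer: QN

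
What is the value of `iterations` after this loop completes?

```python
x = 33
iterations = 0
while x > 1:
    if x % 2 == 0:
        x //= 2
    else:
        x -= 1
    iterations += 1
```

Steps to reduce 33 to 1
`iterations` takes the values: 0 → 1 → 2 → 3 → 4 → 5 → 6

Answer: 6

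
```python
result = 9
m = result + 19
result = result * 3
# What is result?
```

Trace:
`result = 9` → result = 9
`m = result + 19` → m = 28
`result = result * 3` → result = 27
So result = 27

Answer: 27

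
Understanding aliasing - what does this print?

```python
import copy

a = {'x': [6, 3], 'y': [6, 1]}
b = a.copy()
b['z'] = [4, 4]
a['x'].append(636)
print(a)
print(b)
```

Key concept: shallow copy of dict with mutable values.
Step by step:
`a = {'x': [6, 3], 'y': [6, 1]}` → a = {'x': [6, 3], 'y': [6, 1]}
`b = a.copy()` → b = {'x': [6, 3], 'y': [6, 1]}
`b['z'] = [4, 4]` → b = {'x': [6, 3], 'y': [6, 1], 'z': [4, 4]}
`a['x'].append(636)` → a = {'x': [6, 3, 636], 'y': [6, 1]}; b = {'x': [6, 3, 636], 'y': [6, 1], 'z': [4, 4]}
`print(a)` → prints {'x': [6, 3, 636], 'y': [6, 1]}
`print(b)` → prints {'x': [6, 3, 636], 'y': [6, 1], 'z': [4, 4]}

Answer:
{'x': [6, 3, 636], 'y': [6, 1]}
{'x': [6, 3, 636], 'y': [6, 1], 'z': [4, 4]}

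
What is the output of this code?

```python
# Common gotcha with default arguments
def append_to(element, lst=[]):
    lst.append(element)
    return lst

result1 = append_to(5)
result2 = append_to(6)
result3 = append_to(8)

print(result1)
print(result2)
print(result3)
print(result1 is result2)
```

Key concept: mutable default argument gotcha.
Step by step:
`result1 = append_to(5)` → result1 = [5]
`result2 = append_to(6)` → result1 = [5, 6] (same object as result2); result2 = [5, 6] (same object as result1)
`result3 = append_to(8)` → result1 = [5, 6, 8] (same object as result2, result3); result2 = [5, 6, 8] (same object as result1, result3); result3 = [5, 6, 8] (same object as result1, result2)
`print(result1)` → prints [5, 6, 8]
`print(result2)` → prints [5, 6, 8]
`print(result3)` → prints [5, 6, 8]
`print(result1 is result2)` → prints True

Answer:
[5, 6, 8]
[5, 6, 8]
[5, 6, 8]
True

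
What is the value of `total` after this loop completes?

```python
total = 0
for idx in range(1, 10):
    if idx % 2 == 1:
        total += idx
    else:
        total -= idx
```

Add odd, subtract even
`total` takes the values: 0 → 1 → -1 → 2 → -2 → 3 → -3 → 4 → -4 → 5

Answer: 5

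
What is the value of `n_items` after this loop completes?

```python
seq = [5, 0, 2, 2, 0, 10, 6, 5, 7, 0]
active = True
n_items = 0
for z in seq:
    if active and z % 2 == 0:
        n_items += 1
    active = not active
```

Count even values at even positions
`n_items` takes the values: 0 → 1 → 2 → 3

Answer: 3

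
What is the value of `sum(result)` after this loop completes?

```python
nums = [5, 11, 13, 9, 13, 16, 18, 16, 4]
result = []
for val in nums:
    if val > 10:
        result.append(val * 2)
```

Sum of doubled values > 10
`result` takes the values: [] → [22] → [22, 26] → [22, 26, 26] → [22, 26, 26, 32] → [22, 26, 26, 32, 36] → [22, 26, 26, 32, 36, 32]
So `sum(result)` = 174

Answer: 174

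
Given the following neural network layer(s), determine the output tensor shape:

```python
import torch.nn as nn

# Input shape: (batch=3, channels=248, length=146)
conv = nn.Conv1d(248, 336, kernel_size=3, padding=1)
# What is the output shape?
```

Input: (3, 248, 146) -> Output: (3, 336, 146)

Answer: (3, 336, 146)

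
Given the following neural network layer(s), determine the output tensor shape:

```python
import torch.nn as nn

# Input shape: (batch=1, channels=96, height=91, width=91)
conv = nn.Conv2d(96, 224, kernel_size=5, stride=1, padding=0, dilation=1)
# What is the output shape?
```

Input: (1, 96, 91, 91) -> Output: (1, 224, 87, 87)

Answer: (1, 224, 87, 87)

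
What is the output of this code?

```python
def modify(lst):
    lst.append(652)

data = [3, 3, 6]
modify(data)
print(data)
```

Key concept: function modifies passed list.
Step by step:
`data = [3, 3, 6]` → data = [3, 3, 6]
`modify(data)` → data = [3, 3, 6, 652]
`print(data)` → prints [3, 3, 6, 652]

Answer: [3, 3, 6, 652]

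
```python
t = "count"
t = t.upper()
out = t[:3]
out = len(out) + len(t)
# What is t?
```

Trace:
`t = "count"` → t = 'count'
`t = t.upper()` → t = 'COUNT'
`out = t[:3]` → out = 'COU'
`out = len(out) + len(t)` → out = 8
So t = 'COUNT'

Answer: 'COUNT'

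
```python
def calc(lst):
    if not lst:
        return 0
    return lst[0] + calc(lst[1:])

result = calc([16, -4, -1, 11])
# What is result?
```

16 + (-4) + (-1) + 11 + 0 = 22

Answer: 22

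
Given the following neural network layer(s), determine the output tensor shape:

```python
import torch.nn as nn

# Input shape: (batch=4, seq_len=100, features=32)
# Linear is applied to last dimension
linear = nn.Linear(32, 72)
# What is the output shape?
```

Input: (4, 100, 32) -> Output: (4, 100, 72)

Answer: (4, 100, 72)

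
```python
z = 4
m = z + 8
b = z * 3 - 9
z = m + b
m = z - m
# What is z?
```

Trace:
`z = 4` → z = 4
`m = z + 8` → m = 12
`b = z * 3 - 9` → b = 3
`z = m + b` → z = 15
`m = z - m` → m = 3
So z = 15

Answer: 15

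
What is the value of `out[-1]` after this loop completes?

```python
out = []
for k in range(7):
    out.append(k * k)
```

Last element of squares 0 to 6
`out` takes the values: [] → [0] → [0, 1] → [0, 1, 4] → [0, 1, 4, 9] → [0, 1, 4, 9, 16] → [0, 1, 4, 9, 16, 25] → [0, 1, 4, 9, 16, 25, 36]
So `out[-1]` = 36

Answer: 36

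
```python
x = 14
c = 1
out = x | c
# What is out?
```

Trace:
`x = 14` → x = 14
`c = 1` → c = 1
`out = x | c` → out = 15
So out = 15

Answer: 15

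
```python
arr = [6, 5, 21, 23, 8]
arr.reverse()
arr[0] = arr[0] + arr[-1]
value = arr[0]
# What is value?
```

Trace:
`arr = [6, 5, 21, 23, 8]` → arr = [6, 5, 21, 23, 8]
`arr.reverse()` → arr = [8, 23, 21, 5, 6]
`arr[0] = arr[0] + arr[-1]` → arr = [14, 23, 21, 5, 6]
`value = arr[0]` → value = 14
So value = 14

Answer: 14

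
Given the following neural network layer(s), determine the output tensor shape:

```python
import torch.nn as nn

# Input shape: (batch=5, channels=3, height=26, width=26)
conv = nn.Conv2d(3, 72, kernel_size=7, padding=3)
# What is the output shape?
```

Input: (5, 3, 26, 26) -> Output: (5, 72, 26, 26)

Answer: (5, 72, 26, 26)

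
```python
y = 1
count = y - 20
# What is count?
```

Trace:
`y = 1` → y = 1
`count = y - 20` → count = -19
So count = -19

Answer: -19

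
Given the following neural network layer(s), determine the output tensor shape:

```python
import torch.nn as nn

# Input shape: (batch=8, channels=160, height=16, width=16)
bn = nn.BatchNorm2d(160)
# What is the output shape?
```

Input: (8, 160, 16, 16) -> Output: (8, 160, 16, 16)

Answer: (8, 160, 16, 16)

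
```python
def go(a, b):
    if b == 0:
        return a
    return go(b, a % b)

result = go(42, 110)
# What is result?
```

go(42, 110) -> go(110, 42) -> go(42, 26) -> go(26, 16) -> go(16, 10) -> go(10, 6) -> go(6, 4) -> go(4, 2) -> go(2, 0) -> 2

Answer: 2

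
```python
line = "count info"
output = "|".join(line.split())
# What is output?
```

Trace:
`line = "count info"` → line = 'count info'
`output = "|".join(line.split())` → output = 'count|info'
So output = 'count|info'

Answer: 'count|info'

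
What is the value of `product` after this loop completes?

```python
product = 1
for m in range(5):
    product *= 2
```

2^5 = 32
`product` takes the values: 1 → 2 → 4 → 8 → 16 → 32

Answer: 32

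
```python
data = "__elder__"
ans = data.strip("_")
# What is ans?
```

Trace:
`data = "__elder__"` → data = '__elder__'
`ans = data.strip("_")` → ans = 'elder'
So ans = 'elder'

Answer: 'elder'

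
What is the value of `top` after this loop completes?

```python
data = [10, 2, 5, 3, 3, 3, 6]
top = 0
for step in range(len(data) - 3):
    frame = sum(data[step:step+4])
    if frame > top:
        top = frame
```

Max sum of 4-element window in [10, 2, 5, 3, 3, 3, 6]
`top` takes the values: 0 → 20

Answer: 20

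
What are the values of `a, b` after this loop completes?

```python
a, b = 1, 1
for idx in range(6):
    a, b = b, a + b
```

Fibonacci: after 6 iterations
`a, b` takes the values: (1, 1) → (1, 2) → (2, 3) → (3, 5) → (5, 8) → (8, 13) → (13, 21)

Answer: 13, 21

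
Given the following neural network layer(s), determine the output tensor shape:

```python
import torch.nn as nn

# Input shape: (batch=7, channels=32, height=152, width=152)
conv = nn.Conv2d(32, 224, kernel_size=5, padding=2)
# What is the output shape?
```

Input: (7, 32, 152, 152) -> Output: (7, 224, 152, 152)

Answer: (7, 224, 152, 152)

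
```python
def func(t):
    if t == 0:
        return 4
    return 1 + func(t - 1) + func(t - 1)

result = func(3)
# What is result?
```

func(t) = 1 + 2·func(t-1), func(0)=4. Closed form: (4+1)·2^3 - 1 = 39.

Answer: 39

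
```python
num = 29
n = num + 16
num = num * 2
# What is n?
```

Trace:
`num = 29` → num = 29
`n = num + 16` → n = 45
`num = num * 2` → num = 58
So n = 45

Answer: 45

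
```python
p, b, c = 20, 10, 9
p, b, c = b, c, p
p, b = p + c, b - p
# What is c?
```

Trace:
`p, b, c = 20, 10, 9` → p = 20; b = 10; c = 9
`p, b, c = b, c, p` → p = 10; b = 9; c = 20
`p, b = p + c, b - p` → p = 30; b = -1
So c = 20

Answer: 20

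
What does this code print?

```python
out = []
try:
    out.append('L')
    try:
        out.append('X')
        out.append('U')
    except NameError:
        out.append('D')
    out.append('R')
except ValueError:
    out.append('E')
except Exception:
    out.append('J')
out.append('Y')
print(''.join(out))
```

Execution trace: 'L' (try body) → 'X' (inner try body) → 'U' (inner try body, no exception) → 'R' (try body, no exception) → 'Y' (after the try/except). Output: LXURY

Answer: LXURY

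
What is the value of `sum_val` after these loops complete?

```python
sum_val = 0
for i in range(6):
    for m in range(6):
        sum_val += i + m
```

Sum of all i+m for i,m in 6x6
`sum_val` takes the values: 0 → 1 → 3 → 6 → 10 → 15 → 16 → 18 → 21 → 25 → 30 → 36 → 38 → 41 → 45 → 50 → 56 → 63 → 66 → 70 → 75 → 81 → 88 → 96 → 100 → 105 → 111 → 118 → 126 → 135 → 140 → 146 → 153 → 161 → 170 → 180

Answer: 180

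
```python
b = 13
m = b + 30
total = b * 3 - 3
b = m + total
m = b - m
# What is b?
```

Trace:
`b = 13` → b = 13
`m = b + 30` → m = 43
`total = b * 3 - 3` → total = 36
`b = m + total` → b = 79
`m = b - m` → m = 36
So b = 79

Answer: 79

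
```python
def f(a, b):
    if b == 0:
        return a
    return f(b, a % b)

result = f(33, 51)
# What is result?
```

f(33, 51) -> f(51, 33) -> f(33, 18) -> f(18, 15) -> f(15, 3) -> f(3, 0) -> 3

Answer: 3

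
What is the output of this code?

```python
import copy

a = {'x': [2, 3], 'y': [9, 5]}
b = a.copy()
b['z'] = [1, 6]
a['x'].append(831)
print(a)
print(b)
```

Key concept: shallow copy of dict with mutable values.
Step by step:
`a = {'x': [2, 3], 'y': [9, 5]}` → a = {'x': [2, 3], 'y': [9, 5]}
`b = a.copy()` → b = {'x': [2, 3], 'y': [9, 5]}
`b['z'] = [1, 6]` → b = {'x': [2, 3], 'y': [9, 5], 'z': [1, 6]}
`a['x'].append(831)` → a = {'x': [2, 3, 831], 'y': [9, 5]}; b = {'x': [2, 3, 831], 'y': [9, 5], 'z': [1, 6]}
`print(a)` → prints {'x': [2, 3, 831], 'y': [9, 5]}
`print(b)` → prints {'x': [2, 3, 831], 'y': [9, 5], 'z': [1, 6]}

Answer:
{'x': [2, 3, 831], 'y': [9, 5]}
{'x': [2, 3, 831], 'y': [9, 5], 'z': [1, 6]}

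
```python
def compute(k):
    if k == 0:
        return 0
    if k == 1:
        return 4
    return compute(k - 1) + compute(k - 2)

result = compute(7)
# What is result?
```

Build up from base cases: compute(0)=0, compute(1)=4, compute(2)=4, compute(3)=8, compute(4)=12, compute(5)=20, compute(6)=32, ..., compute(7)=52

Answer: 52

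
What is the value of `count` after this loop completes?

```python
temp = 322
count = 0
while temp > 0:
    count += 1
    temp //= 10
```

Count digits by repeated division by 10
`count` takes the values: 0 → 1 → 2 → 3

Answer: 3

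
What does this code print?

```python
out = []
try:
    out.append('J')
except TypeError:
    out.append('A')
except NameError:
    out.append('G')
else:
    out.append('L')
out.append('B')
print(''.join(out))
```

Execution trace: 'J' (try body, no exception) → 'L' (else) → 'B' (after the try/except). Output: JLB

Answer: JLB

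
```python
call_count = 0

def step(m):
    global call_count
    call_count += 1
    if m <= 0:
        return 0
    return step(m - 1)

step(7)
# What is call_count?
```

Linear recursion stepping by 1: 8 calls from m=7 down to ≤0.

Answer: 8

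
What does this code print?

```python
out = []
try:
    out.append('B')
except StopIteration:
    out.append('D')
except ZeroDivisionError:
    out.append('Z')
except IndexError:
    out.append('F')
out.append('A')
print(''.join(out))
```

Execution trace: 'B' (try body, no exception) → 'A' (after the try/except). Output: BA

Answer: BA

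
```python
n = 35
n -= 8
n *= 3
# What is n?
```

Trace:
`n = 35` → n = 35
`n -= 8` → n = 27
`n *= 3` → n = 81
So n = 81

Answer: 81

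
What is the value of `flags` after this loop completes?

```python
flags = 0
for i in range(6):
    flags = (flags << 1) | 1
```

Build 6 consecutive 1-bits: 0b111111
`flags` takes the values: 0 → 1 → 3 → 7 → 15 → 31 → 63

Answer: 63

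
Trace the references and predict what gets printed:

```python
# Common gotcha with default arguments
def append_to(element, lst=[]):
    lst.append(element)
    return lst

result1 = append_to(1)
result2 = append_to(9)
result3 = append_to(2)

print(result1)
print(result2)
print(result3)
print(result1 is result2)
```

Key concept: mutable default argument gotcha.
Step by step:
`result1 = append_to(1)` → result1 = [1]
`result2 = append_to(9)` → result1 = [1, 9] (same object as result2); result2 = [1, 9] (same object as result1)
`result3 = append_to(2)` → result1 = [1, 9, 2] (same object as result2, result3); result2 = [1, 9, 2] (same object as result1, result3); result3 = [1, 9, 2] (same object as result1, result2)
`print(result1)` → prints [1, 9, 2]
`print(result2)` → prints [1, 9, 2]
`print(result3)` → prints [1, 9, 2]
`print(result1 is result2)` → prints True

Answer:
[1, 9, 2]
[1, 9, 2]
[1, 9, 2]
True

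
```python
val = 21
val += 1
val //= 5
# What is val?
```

Trace:
`val = 21` → val = 21
`val += 1` → val = 22
`val //= 5` → val = 4
So val = 4

Answer: 4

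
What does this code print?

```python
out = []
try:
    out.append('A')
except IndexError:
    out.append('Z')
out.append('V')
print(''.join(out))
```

Execution trace: 'A' (try body, no exception) → 'V' (after the try/except). Output: AV

Answer: AV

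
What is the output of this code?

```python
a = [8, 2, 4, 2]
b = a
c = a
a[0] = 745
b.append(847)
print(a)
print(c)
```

Key concept: multiple aliases.
Step by step:
`a = [8, 2, 4, 2]` → a = [8, 2, 4, 2]
`b = a` → b = [8, 2, 4, 2] (same object as a)
`c = a` → c = [8, 2, 4, 2] (same object as a, b)
`a[0] = 745` → a = [745, 2, 4, 2] (same object as b, c); b = [745, 2, 4, 2] (same object as a, c); c = [745, 2, 4, 2] (same object as a, b)
`b.append(847)` → a = [745, 2, 4, 2, 847] (same object as b, c); b = [745, 2, 4, 2, 847] (same object as a, c); c = [745, 2, 4, 2, 847] (same object as a, b)
`print(a)` → prints [745, 2, 4, 2, 847]
`print(c)` → prints [745, 2, 4, 2, 847]

Answer:
[745, 2, 4, 2, 847]
[745, 2, 4, 2, 847]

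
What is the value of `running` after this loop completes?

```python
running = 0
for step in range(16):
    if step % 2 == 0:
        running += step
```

Sum of even numbers 0 to 15
`running` takes the values: 0 → 2 → 6 → 12 → 20 → 30 → 42 → 56

Answer: 56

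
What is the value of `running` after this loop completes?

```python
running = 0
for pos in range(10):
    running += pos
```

Sum of 0 to 9 = 45
`running` takes the values: 0 → 1 → 3 → 6 → 10 → 15 → 21 → 28 → 36 → 45

Answer: 45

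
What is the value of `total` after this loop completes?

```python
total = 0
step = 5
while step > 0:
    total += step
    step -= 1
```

Sum 5 down to 1
`total` takes the values: 0 → 5 → 9 → 12 → 14 → 15

Answer: 15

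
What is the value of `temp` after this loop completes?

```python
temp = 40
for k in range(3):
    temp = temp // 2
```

Halve 3 times: 40 // 2^3 = 5
`temp` takes the values: 40 → 20 → 10 → 5

Answer: 5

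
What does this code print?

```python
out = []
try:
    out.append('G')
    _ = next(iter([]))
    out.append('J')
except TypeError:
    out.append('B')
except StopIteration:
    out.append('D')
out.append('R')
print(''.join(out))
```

Execution trace: 'G' (try body) → 'D' (except StopIteration) → 'R' (after the try/except). Output: GDR

Answer: GDR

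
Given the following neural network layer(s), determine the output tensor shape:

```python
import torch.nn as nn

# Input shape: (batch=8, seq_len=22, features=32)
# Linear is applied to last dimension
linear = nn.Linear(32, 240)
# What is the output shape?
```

Input: (8, 22, 32) -> Output: (8, 22, 240)

Answer: (8, 22, 240)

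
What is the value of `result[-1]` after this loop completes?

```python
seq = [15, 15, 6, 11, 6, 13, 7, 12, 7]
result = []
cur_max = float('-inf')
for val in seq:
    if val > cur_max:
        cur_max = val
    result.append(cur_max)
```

Running max ends at 15
`result` takes the values: [] → [15] → [15, 15] → [15, 15, 15] → [15, 15, 15, 15] → [15, 15, 15, 15, 15] → [15, 15, 15, 15, 15, 15] → [15, 15, 15, 15, 15, 15, 15] → [15, 15, 15, 15, 15, 15, 15, 15] → [15, 15, 15, 15, 15, 15, 15, 15, 15]
So `result[-1]` = 15

Answer: 15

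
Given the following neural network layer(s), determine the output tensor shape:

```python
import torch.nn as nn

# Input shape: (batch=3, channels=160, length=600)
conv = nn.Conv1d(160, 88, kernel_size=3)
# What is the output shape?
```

Input: (3, 160, 600) -> Output: (3, 88, 598)

Answer: (3, 88, 598)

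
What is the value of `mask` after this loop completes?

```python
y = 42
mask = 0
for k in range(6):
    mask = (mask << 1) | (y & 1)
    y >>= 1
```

Reverse lowest 6 bits of 42
`mask` takes the values: 0 → 1 → 2 → 5 → 10 → 21

Answer: 21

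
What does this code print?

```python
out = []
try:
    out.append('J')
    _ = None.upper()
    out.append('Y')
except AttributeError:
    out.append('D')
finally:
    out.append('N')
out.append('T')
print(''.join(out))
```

Execution trace: 'J' (try body) → 'D' (except AttributeError) → 'N' (finally) → 'T' (after the try/except). Output: JDNT

Answer: JDNT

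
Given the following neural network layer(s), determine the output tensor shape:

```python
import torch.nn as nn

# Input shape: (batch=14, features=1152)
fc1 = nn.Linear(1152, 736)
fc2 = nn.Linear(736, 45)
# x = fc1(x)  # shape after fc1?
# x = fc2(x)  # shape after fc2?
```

Input: (14, 1152) -> after fc1: (14, 736) -> Output: (14, 45)

Answer: (14, 45)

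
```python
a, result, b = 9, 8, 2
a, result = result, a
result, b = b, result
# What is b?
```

Trace:
`a, result, b = 9, 8, 2` → a = 9; result = 8; b = 2
`a, result = result, a` → a = 8; result = 9
`result, b = b, result` → result = 2; b = 9
So b = 9

Answer: 9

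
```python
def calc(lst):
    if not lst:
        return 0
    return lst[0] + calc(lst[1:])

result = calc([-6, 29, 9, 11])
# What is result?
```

(-6) + 29 + 9 + 11 + 0 = 43

Answer: 43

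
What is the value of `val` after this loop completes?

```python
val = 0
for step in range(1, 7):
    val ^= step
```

XOR of 1 to 6
`val` takes the values: 0 → 1 → 3 → 0 → 4 → 1 → 7

Answer: 7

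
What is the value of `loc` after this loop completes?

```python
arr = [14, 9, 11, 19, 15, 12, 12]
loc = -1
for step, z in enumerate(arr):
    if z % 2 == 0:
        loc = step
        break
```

First even number index in [14, 9, 11, 19, 15, 12, 12]
`loc` takes the values: -1 → 0

Answer: 0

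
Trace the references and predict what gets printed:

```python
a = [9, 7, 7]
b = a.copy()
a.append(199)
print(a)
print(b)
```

Key concept: list.copy() creates independent copy.
Step by step:
`a = [9, 7, 7]` → a = [9, 7, 7]
`b = a.copy()` → b = [9, 7, 7]
`a.append(199)` → a = [9, 7, 7, 199]
`print(a)` → prints [9, 7, 7, 199]
`print(b)` → prints [9, 7, 7]

Answer:
[9, 7, 7, 199]
[9, 7, 7]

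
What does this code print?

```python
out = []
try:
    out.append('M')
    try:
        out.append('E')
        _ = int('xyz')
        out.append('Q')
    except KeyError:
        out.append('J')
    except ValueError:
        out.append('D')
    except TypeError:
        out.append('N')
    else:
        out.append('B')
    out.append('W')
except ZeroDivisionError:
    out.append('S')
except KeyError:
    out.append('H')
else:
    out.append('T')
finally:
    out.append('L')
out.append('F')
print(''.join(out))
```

Execution trace: 'M' (try body) → 'E' (inner try body) → 'D' (inner except ValueError) → 'W' (try body, no exception) → 'T' (else) → 'L' (finally) → 'F' (after the try/except). Output: MEDWTLF

Answer: MEDWTLF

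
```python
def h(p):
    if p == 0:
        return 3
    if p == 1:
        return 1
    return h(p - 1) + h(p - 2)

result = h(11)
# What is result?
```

Build up from base cases: h(0)=3, h(1)=1, h(2)=4, h(3)=5, h(4)=9, h(5)=14, h(6)=23, ..., h(11)=254

Answer: 254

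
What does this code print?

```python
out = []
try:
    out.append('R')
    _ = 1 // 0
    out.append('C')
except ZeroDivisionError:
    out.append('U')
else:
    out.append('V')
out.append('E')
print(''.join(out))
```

Execution trace: 'R' (try body) → 'U' (except ZeroDivisionError) → 'E' (after the try/except). Output: RUE

Answer: RUE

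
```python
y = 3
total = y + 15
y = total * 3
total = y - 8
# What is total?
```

Trace:
`y = 3` → y = 3
`total = y + 15` → total = 18
`y = total * 3` → y = 54
`total = y - 8` → total = 46
So total = 46

Answer: 46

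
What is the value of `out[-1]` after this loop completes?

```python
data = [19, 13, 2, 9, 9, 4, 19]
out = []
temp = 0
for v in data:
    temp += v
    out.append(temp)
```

Cumulative sum ends at 75
`out` takes the values: [] → [19] → [19, 32] → [19, 32, 34] → [19, 32, 34, 43] → [19, 32, 34, 43, 52] → [19, 32, 34, 43, 52, 56] → [19, 32, 34, 43, 52, 56, 75]
So `out[-1]` = 75

Answer: 75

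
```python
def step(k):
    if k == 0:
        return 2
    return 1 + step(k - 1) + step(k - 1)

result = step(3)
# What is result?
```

step(k) = 1 + 2·step(k-1), step(0)=2. Closed form: (2+1)·2^3 - 1 = 23.

Answer: 23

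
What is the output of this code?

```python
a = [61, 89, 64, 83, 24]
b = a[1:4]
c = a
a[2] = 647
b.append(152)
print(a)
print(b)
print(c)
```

Key concept: slice vs alias.
Step by step:
`a = [61, 89, 64, 83, 24]` → a = [61, 89, 64, 83, 24]
`b = a[1:4]` → b = [89, 64, 83]
`c = a` → c = [61, 89, 64, 83, 24] (same object as a)
`a[2] = 647` → a = [61, 89, 647, 83, 24] (same object as c); c = [61, 89, 647, 83, 24] (same object as a)
`b.append(152)` → b = [89, 64, 83, 152]
`print(a)` → prints [61, 89, 647, 83, 24]
`print(b)` → prints [89, 64, 83, 152]
`print(c)` → prints [61, 89, 647, 83, 24]

Answer:
[61, 89, 647, 83, 24]
[89, 64, 83, 152]
[61, 89, 647, 83, 24]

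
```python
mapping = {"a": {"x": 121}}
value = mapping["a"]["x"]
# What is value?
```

Trace:
`mapping = {"a": {"x": 121}}` → mapping = {'a': {'x': 121}}
`value = mapping["a"]["x"]` → value = 121
So value = 121

Answer: 121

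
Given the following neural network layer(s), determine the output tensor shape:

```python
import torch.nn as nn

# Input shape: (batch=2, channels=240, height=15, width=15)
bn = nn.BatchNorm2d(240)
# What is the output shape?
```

Input: (2, 240, 15, 15) -> Output: (2, 240, 15, 15)

Answer: (2, 240, 15, 15)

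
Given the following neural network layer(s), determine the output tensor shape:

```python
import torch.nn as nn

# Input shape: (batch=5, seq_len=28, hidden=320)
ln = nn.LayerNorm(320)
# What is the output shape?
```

Input: (5, 28, 320) -> Output: (5, 28, 320)

Answer: (5, 28, 320)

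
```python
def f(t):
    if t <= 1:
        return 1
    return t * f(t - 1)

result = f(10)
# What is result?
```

f(10) = 10 * 9 * 8 * 7 * 6 * 5 * 4 * 3 * 2 * 1 = 3628800

Answer: 3628800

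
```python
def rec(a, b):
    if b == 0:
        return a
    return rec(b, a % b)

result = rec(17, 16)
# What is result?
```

rec(17, 16) -> rec(16, 1) -> rec(1, 0) -> 1

Answer: 1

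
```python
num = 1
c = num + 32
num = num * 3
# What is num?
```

Trace:
`num = 1` → num = 1
`c = num + 32` → c = 33
`num = num * 3` → num = 3
So num = 3

Answer: 3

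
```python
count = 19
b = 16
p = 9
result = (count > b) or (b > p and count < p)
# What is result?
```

Trace:
`count = 19` → count = 19
`b = 16` → b = 16
`p = 9` → p = 9
`result = (count > b) or (b > p and count < p)` → result = True
So result = True

Answer: True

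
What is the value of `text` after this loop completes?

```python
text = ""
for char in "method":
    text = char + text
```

Reverse 'method'
`text` takes the values: "" → "m" → "em" → "tem" → "htem" → "ohtem" → "dohtem"

Answer: "dohtem"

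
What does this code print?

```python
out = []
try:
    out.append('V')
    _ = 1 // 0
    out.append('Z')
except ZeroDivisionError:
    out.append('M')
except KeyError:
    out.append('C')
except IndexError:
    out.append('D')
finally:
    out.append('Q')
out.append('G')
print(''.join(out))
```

Execution trace: 'V' (try body) → 'M' (except ZeroDivisionError) → 'Q' (finally) → 'G' (after the try/except). Output: VMQG

Answer: VMQG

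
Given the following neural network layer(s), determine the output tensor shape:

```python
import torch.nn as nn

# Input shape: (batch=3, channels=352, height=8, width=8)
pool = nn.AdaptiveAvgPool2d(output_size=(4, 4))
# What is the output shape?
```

Input: (3, 352, 8, 8) -> Output: (3, 352, 4, 4)

Answer: (3, 352, 4, 4)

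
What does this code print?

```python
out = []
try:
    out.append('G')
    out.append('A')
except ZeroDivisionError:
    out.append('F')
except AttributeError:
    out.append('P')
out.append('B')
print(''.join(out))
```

Execution trace: 'G' (try body) → 'A' (try body, no exception) → 'B' (after the try/except). Output: GAB

Answer: GAB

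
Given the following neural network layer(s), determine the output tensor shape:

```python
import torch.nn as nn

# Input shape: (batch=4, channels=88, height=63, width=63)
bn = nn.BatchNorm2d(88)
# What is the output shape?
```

Input: (4, 88, 63, 63) -> Output: (4, 88, 63, 63)

Answer: (4, 88, 63, 63)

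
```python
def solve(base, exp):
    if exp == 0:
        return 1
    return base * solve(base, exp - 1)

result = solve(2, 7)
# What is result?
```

solve(2, 7) = 2 * 2 * 2 * 2 * 2 * 2 * 2 = 128

Answer: 128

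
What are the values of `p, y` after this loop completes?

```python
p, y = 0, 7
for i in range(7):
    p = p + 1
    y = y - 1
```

p goes 0→7, y goes 7→0
`p, y` takes the values: (0, 7) → (1, 7) → (1, 6) → (2, 6) → (2, 5) → (3, 5) → (3, 4) → (4, 4) → (4, 3) → (5, 3) → (5, 2) → (6, 2) → (6, 1) → (7, 1) → (7, 0)

Answer: 7, 0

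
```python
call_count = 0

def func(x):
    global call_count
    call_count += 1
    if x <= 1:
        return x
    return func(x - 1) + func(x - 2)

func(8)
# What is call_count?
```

Calls(x) = 1 + Calls(x-1) + Calls(x-2); Calls(0)=Calls(1)=1. For x=8 this gives 67.

Answer: 67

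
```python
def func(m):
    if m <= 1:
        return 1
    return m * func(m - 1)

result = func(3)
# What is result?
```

func(3) = 3 * 2 * 1 = 6

Answer: 6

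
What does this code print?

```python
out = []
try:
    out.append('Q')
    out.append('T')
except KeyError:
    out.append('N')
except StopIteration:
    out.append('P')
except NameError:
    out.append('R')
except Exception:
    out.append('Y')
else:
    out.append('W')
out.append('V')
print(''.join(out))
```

Execution trace: 'Q' (try body) → 'T' (try body, no exception) → 'W' (else) → 'V' (after the try/except). Output: QTWV

Answer: QTWV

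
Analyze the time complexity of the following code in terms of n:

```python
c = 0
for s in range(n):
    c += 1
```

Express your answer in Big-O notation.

Each loop level contributes: n. Multiplying the contributions gives O(n).

Answer: O(n)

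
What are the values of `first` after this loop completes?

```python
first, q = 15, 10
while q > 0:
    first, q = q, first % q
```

GCD of 15 and 10
`first` takes the values: 15 → 10 → 5

Answer: 5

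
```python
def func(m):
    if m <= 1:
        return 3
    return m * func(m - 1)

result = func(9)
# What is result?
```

func(9) = 9 * 8 * 7 * 6 * 5 * 4 * 3 * 2 * 3 = 1088640

Answer: 1088640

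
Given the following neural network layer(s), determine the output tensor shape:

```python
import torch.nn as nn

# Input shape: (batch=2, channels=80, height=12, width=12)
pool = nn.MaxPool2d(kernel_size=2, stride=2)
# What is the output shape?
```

Input: (2, 80, 12, 12) -> Output: (2, 80, 6, 6)

Answer: (2, 80, 6, 6)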